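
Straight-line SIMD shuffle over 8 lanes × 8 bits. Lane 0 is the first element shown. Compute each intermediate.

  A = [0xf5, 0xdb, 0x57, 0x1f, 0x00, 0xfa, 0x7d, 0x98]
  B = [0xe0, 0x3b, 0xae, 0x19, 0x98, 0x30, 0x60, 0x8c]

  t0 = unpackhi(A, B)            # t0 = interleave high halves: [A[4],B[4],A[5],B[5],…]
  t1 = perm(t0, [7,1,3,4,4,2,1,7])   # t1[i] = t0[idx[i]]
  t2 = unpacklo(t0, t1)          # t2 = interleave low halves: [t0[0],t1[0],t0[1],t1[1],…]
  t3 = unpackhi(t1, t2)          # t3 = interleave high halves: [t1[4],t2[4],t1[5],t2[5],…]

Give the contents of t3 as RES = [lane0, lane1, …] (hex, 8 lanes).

RES = [ 0x7d  0xfa  0xfa  0x30  0x98  0x30  0x8c  0x7d ]

→ t0 |00|98|fa|30|7d|60|98|8c|
→ t1 |8c|98|30|7d|7d|fa|98|8c|
→ t2 |00|8c|98|98|fa|30|30|7d|
→ t3 |7d|fa|fa|30|98|30|8c|7d|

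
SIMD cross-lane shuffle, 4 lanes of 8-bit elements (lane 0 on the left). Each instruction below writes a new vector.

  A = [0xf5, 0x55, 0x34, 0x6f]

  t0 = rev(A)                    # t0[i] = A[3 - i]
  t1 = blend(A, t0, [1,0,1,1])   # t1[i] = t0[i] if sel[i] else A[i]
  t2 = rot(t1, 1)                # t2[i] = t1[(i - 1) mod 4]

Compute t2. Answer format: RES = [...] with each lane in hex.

t0 = [0x6f, 0x34, 0x55, 0xf5]
t1 = [0x6f, 0x55, 0x55, 0xf5]
t2 = [0xf5, 0x6f, 0x55, 0x55]

RES = [0xf5, 0x6f, 0x55, 0x55]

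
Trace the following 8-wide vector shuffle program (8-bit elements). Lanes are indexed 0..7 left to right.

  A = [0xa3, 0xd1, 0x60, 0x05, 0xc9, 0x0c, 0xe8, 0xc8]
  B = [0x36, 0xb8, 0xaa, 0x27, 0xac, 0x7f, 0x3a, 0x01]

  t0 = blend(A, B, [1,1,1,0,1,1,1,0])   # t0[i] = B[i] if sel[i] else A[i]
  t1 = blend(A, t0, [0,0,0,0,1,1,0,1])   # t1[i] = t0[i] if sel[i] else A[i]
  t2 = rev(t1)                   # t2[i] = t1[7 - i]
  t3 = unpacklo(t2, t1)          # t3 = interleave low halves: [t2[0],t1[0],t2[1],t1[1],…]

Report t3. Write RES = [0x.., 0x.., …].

  t0: 36 b8 aa 05 ac 7f 3a c8
  t1: a3 d1 60 05 ac 7f e8 c8
  t2: c8 e8 7f ac 05 60 d1 a3
  t3: c8 a3 e8 d1 7f 60 ac 05

RES = [ 0xc8  0xa3  0xe8  0xd1  0x7f  0x60  0xac  0x05 ]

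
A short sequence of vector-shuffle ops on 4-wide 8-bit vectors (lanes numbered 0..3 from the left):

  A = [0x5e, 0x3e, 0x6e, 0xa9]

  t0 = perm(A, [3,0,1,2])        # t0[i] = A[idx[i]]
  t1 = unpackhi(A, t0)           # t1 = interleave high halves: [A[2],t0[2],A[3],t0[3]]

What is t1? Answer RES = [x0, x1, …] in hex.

t0 = [0xa9, 0x5e, 0x3e, 0x6e]
t1 = [0x6e, 0x3e, 0xa9, 0x6e]

RES = [ 0x6e  0x3e  0xa9  0x6e ]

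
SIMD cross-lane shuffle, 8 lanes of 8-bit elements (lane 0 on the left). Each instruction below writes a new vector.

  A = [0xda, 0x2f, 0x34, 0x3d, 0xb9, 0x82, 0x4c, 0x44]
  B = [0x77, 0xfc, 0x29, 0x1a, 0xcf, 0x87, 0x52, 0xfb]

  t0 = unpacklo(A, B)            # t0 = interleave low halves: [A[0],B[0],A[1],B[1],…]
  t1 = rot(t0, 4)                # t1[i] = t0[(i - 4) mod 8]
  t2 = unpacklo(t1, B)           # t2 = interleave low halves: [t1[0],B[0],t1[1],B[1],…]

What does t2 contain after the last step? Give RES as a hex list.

  t0: da 77 2f fc 34 29 3d 1a
  t1: 34 29 3d 1a da 77 2f fc
  t2: 34 77 29 fc 3d 29 1a 1a

RES = [ 0x34  0x77  0x29  0xfc  0x3d  0x29  0x1a  0x1a ]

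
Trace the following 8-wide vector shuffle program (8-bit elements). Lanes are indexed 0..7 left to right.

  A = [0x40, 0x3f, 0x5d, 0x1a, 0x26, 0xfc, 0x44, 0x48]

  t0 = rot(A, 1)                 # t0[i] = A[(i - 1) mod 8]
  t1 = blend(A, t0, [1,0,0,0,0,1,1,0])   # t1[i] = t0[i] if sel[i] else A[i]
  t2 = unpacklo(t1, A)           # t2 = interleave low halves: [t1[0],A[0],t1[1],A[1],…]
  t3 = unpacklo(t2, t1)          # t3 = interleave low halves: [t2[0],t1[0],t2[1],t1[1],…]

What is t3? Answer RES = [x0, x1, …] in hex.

RES = [ 0x48  0x48  0x40  0x3f  0x3f  0x5d  0x3f  0x1a ]

t0 = [0x48, 0x40, 0x3f, 0x5d, 0x1a, 0x26, 0xfc, 0x44]
t1 = [0x48, 0x3f, 0x5d, 0x1a, 0x26, 0x26, 0xfc, 0x48]
t2 = [0x48, 0x40, 0x3f, 0x3f, 0x5d, 0x5d, 0x1a, 0x1a]
t3 = [0x48, 0x48, 0x40, 0x3f, 0x3f, 0x5d, 0x3f, 0x1a]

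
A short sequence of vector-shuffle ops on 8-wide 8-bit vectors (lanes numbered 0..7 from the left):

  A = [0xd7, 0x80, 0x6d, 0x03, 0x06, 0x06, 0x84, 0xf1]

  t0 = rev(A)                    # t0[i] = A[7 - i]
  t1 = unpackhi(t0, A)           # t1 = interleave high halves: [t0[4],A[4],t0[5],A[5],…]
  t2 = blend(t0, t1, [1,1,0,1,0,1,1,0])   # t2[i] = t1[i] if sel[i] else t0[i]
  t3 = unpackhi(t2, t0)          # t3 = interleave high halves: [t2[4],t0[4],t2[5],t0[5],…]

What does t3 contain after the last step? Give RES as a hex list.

t0 = [0xf1, 0x84, 0x06, 0x06, 0x03, 0x6d, 0x80, 0xd7]
t1 = [0x03, 0x06, 0x6d, 0x06, 0x80, 0x84, 0xd7, 0xf1]
t2 = [0x03, 0x06, 0x06, 0x06, 0x03, 0x84, 0xd7, 0xd7]
t3 = [0x03, 0x03, 0x84, 0x6d, 0xd7, 0x80, 0xd7, 0xd7]

RES = [ 0x03  0x03  0x84  0x6d  0xd7  0x80  0xd7  0xd7 ]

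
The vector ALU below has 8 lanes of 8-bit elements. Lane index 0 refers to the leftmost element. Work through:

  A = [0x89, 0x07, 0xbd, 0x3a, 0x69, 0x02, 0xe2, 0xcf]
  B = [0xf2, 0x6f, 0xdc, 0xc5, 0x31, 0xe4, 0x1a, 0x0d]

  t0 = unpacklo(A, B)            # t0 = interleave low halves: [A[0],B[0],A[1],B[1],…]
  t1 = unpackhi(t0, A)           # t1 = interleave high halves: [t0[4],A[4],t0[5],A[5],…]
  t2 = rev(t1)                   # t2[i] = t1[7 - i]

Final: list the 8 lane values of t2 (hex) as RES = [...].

→ t0 |89|f2|07|6f|bd|dc|3a|c5|
→ t1 |bd|69|dc|02|3a|e2|c5|cf|
→ t2 |cf|c5|e2|3a|02|dc|69|bd|

RES = [0xcf, 0xc5, 0xe2, 0x3a, 0x02, 0xdc, 0x69, 0xbd]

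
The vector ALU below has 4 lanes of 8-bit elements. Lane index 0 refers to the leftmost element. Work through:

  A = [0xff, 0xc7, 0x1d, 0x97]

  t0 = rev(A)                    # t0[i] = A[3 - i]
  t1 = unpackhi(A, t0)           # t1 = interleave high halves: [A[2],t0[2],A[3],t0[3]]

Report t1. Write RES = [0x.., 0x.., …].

RES = [0x1d, 0xc7, 0x97, 0xff]

t0 = [0x97, 0x1d, 0xc7, 0xff]
t1 = [0x1d, 0xc7, 0x97, 0xff]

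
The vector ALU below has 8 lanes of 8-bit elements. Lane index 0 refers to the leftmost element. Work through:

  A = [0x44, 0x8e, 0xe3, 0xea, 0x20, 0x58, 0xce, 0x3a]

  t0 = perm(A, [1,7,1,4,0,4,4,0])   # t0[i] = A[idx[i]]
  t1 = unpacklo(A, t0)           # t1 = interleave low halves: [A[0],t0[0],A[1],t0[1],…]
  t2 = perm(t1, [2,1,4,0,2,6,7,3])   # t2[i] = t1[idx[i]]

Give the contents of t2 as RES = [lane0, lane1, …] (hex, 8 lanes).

t0 = [0x8e, 0x3a, 0x8e, 0x20, 0x44, 0x20, 0x20, 0x44]
t1 = [0x44, 0x8e, 0x8e, 0x3a, 0xe3, 0x8e, 0xea, 0x20]
t2 = [0x8e, 0x8e, 0xe3, 0x44, 0x8e, 0xea, 0x20, 0x3a]

RES = [0x8e, 0x8e, 0xe3, 0x44, 0x8e, 0xea, 0x20, 0x3a]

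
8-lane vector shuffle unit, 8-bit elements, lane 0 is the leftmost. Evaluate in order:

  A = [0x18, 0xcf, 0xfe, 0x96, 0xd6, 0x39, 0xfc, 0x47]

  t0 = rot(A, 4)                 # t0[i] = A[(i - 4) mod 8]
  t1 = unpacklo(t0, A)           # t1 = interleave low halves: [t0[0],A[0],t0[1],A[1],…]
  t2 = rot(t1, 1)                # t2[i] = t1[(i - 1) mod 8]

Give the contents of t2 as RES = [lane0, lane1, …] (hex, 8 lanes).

RES = [0x96, 0xd6, 0x18, 0x39, 0xcf, 0xfc, 0xfe, 0x47]

t0 = [0xd6, 0x39, 0xfc, 0x47, 0x18, 0xcf, 0xfe, 0x96]
t1 = [0xd6, 0x18, 0x39, 0xcf, 0xfc, 0xfe, 0x47, 0x96]
t2 = [0x96, 0xd6, 0x18, 0x39, 0xcf, 0xfc, 0xfe, 0x47]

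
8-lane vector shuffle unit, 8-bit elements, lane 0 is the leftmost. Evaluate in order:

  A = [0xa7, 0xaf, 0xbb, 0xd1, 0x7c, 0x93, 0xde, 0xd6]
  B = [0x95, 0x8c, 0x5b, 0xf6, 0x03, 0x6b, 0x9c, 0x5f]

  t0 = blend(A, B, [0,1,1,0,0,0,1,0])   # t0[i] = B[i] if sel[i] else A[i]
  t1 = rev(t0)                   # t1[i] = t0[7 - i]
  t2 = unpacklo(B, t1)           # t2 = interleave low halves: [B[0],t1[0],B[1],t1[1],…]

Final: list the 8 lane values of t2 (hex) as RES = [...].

RES = [0x95, 0xd6, 0x8c, 0x9c, 0x5b, 0x93, 0xf6, 0x7c]

t0 = [0xa7, 0x8c, 0x5b, 0xd1, 0x7c, 0x93, 0x9c, 0xd6]
t1 = [0xd6, 0x9c, 0x93, 0x7c, 0xd1, 0x5b, 0x8c, 0xa7]
t2 = [0x95, 0xd6, 0x8c, 0x9c, 0x5b, 0x93, 0xf6, 0x7c]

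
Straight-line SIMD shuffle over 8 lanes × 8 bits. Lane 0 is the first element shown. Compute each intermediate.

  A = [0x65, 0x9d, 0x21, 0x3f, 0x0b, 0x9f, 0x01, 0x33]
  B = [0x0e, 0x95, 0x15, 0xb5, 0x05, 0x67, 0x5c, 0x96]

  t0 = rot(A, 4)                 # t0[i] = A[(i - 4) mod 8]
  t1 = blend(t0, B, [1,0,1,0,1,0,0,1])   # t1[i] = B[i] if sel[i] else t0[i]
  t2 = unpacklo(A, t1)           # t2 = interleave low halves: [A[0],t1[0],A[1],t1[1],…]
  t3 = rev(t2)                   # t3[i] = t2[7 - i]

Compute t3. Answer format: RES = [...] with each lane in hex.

RES = [0x33, 0x3f, 0x15, 0x21, 0x9f, 0x9d, 0x0e, 0x65]

→ t0 |0b|9f|01|33|65|9d|21|3f|
→ t1 |0e|9f|15|33|05|9d|21|96|
→ t2 |65|0e|9d|9f|21|15|3f|33|
→ t3 |33|3f|15|21|9f|9d|0e|65|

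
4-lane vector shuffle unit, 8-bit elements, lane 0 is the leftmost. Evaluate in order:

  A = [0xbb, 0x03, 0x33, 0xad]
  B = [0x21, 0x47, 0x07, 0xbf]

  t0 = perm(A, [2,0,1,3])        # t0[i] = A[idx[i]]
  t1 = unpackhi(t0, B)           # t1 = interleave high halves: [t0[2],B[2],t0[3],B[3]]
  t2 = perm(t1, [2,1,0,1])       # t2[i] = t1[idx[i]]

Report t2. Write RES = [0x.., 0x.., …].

→ t0 |33|bb|03|ad|
→ t1 |03|07|ad|bf|
→ t2 |ad|07|03|07|

RES = [0xad, 0x07, 0x03, 0x07]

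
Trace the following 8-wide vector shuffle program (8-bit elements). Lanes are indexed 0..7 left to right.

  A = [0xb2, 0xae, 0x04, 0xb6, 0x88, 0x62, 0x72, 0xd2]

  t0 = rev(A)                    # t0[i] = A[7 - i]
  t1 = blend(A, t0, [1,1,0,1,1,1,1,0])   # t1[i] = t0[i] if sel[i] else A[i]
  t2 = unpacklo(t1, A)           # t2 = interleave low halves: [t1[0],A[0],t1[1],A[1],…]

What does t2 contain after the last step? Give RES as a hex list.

t0 = [0xd2, 0x72, 0x62, 0x88, 0xb6, 0x04, 0xae, 0xb2]
t1 = [0xd2, 0x72, 0x04, 0x88, 0xb6, 0x04, 0xae, 0xd2]
t2 = [0xd2, 0xb2, 0x72, 0xae, 0x04, 0x04, 0x88, 0xb6]

RES = [0xd2, 0xb2, 0x72, 0xae, 0x04, 0x04, 0x88, 0xb6]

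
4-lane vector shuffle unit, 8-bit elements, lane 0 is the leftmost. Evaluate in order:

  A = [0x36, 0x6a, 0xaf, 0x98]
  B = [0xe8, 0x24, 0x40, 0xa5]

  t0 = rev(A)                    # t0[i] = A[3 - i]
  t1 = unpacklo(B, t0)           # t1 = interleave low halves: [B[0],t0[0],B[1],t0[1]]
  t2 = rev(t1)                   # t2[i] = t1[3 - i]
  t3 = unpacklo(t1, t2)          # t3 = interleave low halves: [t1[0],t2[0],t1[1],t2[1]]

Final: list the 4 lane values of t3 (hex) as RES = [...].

→ t0 |98|af|6a|36|
→ t1 |e8|98|24|af|
→ t2 |af|24|98|e8|
→ t3 |e8|af|98|24|

RES = [ 0xe8  0xaf  0x98  0x24 ]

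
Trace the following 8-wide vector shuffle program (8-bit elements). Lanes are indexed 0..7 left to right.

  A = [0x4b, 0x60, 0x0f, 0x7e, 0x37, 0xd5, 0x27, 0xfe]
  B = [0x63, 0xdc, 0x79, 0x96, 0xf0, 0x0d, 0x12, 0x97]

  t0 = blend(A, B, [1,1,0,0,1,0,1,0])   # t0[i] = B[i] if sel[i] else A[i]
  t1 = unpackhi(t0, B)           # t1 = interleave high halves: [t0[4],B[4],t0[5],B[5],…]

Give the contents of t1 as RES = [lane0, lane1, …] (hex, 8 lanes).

RES = [ 0xf0  0xf0  0xd5  0x0d  0x12  0x12  0xfe  0x97 ]

  t0: 63 dc 0f 7e f0 d5 12 fe
  t1: f0 f0 d5 0d 12 12 fe 97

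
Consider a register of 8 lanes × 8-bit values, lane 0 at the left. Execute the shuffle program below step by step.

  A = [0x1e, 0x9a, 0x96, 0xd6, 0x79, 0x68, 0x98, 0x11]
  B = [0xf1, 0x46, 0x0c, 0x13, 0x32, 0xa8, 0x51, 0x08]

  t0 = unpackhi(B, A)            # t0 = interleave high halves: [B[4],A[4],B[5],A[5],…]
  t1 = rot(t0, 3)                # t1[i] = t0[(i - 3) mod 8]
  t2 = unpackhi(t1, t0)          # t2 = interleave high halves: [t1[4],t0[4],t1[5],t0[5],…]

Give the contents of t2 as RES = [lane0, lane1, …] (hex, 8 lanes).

RES = [0x79, 0x51, 0xa8, 0x98, 0x68, 0x08, 0x51, 0x11]

t0 = [0x32, 0x79, 0xa8, 0x68, 0x51, 0x98, 0x08, 0x11]
t1 = [0x98, 0x08, 0x11, 0x32, 0x79, 0xa8, 0x68, 0x51]
t2 = [0x79, 0x51, 0xa8, 0x98, 0x68, 0x08, 0x51, 0x11]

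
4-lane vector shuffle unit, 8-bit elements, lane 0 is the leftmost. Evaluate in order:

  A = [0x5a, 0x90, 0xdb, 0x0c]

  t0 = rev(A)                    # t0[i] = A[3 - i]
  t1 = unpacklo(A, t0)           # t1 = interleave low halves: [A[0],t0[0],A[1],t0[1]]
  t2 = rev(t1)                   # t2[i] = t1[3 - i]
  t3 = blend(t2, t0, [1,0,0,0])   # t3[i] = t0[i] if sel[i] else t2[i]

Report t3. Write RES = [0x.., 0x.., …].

t0 = [0x0c, 0xdb, 0x90, 0x5a]
t1 = [0x5a, 0x0c, 0x90, 0xdb]
t2 = [0xdb, 0x90, 0x0c, 0x5a]
t3 = [0x0c, 0x90, 0x0c, 0x5a]

RES = [ 0x0c  0x90  0x0c  0x5a ]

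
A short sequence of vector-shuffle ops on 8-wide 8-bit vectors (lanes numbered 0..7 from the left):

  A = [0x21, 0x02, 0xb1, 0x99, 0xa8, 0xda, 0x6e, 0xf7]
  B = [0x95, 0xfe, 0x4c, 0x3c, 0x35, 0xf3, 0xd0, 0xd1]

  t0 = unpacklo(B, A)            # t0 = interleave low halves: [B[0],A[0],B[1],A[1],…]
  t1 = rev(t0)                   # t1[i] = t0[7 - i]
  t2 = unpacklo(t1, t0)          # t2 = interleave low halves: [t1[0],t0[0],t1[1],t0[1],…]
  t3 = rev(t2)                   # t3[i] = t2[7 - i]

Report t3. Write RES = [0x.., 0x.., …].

→ t0 |95|21|fe|02|4c|b1|3c|99|
→ t1 |99|3c|b1|4c|02|fe|21|95|
→ t2 |99|95|3c|21|b1|fe|4c|02|
→ t3 |02|4c|fe|b1|21|3c|95|99|

RES = [0x02, 0x4c, 0xfe, 0xb1, 0x21, 0x3c, 0x95, 0x99]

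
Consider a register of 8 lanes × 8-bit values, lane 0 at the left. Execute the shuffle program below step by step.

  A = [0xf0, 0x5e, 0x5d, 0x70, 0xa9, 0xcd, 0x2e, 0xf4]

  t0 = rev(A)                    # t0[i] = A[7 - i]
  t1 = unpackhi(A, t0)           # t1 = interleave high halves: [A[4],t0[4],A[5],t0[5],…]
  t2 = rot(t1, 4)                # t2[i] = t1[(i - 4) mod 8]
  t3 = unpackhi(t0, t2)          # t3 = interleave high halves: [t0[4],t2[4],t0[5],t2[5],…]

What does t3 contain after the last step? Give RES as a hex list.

RES = [ 0x70  0xa9  0x5d  0x70  0x5e  0xcd  0xf0  0x5d ]

→ t0 |f4|2e|cd|a9|70|5d|5e|f0|
→ t1 |a9|70|cd|5d|2e|5e|f4|f0|
→ t2 |2e|5e|f4|f0|a9|70|cd|5d|
→ t3 |70|a9|5d|70|5e|cd|f0|5d|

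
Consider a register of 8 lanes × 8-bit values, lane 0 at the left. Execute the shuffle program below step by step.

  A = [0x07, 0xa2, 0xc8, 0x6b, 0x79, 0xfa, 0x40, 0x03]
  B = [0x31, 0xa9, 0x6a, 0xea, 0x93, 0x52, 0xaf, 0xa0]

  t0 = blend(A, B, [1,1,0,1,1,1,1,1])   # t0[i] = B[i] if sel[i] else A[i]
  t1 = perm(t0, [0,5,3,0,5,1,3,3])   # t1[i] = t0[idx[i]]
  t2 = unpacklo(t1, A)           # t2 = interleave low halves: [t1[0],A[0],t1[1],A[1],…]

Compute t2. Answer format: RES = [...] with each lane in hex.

→ t0 |31|a9|c8|ea|93|52|af|a0|
→ t1 |31|52|ea|31|52|a9|ea|ea|
→ t2 |31|07|52|a2|ea|c8|31|6b|

RES = [ 0x31  0x07  0x52  0xa2  0xea  0xc8  0x31  0x6b ]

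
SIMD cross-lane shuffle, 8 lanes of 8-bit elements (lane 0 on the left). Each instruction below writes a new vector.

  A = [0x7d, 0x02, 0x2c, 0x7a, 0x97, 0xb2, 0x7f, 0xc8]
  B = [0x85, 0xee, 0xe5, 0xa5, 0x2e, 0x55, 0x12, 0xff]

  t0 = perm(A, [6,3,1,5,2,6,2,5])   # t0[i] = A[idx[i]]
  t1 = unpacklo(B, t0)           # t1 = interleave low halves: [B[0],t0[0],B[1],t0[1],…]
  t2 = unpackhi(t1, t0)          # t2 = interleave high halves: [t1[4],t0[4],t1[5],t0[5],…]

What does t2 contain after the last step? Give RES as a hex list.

→ t0 |7f|7a|02|b2|2c|7f|2c|b2|
→ t1 |85|7f|ee|7a|e5|02|a5|b2|
→ t2 |e5|2c|02|7f|a5|2c|b2|b2|

RES = [ 0xe5  0x2c  0x02  0x7f  0xa5  0x2c  0xb2  0xb2 ]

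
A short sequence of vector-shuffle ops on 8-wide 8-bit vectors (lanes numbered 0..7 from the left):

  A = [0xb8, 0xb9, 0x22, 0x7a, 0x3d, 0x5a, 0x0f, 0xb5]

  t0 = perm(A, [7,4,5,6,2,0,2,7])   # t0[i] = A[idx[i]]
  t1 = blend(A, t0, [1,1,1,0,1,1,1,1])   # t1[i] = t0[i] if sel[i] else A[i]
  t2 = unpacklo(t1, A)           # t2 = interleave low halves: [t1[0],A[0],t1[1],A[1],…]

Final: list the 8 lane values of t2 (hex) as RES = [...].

RES = [ 0xb5  0xb8  0x3d  0xb9  0x5a  0x22  0x7a  0x7a ]

→ t0 |b5|3d|5a|0f|22|b8|22|b5|
→ t1 |b5|3d|5a|7a|22|b8|22|b5|
→ t2 |b5|b8|3d|b9|5a|22|7a|7a|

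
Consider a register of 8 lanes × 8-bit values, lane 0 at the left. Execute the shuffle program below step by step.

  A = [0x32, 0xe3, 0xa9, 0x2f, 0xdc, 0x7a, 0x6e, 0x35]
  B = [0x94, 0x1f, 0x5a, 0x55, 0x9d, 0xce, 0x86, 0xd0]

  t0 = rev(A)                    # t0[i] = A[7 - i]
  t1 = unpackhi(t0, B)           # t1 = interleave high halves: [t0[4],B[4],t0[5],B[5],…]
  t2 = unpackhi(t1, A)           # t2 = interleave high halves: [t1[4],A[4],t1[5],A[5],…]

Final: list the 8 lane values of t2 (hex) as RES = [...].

RES = [0xe3, 0xdc, 0x86, 0x7a, 0x32, 0x6e, 0xd0, 0x35]

t0 = [0x35, 0x6e, 0x7a, 0xdc, 0x2f, 0xa9, 0xe3, 0x32]
t1 = [0x2f, 0x9d, 0xa9, 0xce, 0xe3, 0x86, 0x32, 0xd0]
t2 = [0xe3, 0xdc, 0x86, 0x7a, 0x32, 0x6e, 0xd0, 0x35]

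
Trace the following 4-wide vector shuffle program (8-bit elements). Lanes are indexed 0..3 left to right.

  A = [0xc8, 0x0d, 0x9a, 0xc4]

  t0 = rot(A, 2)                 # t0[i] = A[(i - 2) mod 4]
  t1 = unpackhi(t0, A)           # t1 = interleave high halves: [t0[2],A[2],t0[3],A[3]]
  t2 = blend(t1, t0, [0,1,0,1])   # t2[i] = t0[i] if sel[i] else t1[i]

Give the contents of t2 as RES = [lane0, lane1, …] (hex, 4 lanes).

RES = [0xc8, 0xc4, 0x0d, 0x0d]

  t0: 9a c4 c8 0d
  t1: c8 9a 0d c4
  t2: c8 c4 0d 0d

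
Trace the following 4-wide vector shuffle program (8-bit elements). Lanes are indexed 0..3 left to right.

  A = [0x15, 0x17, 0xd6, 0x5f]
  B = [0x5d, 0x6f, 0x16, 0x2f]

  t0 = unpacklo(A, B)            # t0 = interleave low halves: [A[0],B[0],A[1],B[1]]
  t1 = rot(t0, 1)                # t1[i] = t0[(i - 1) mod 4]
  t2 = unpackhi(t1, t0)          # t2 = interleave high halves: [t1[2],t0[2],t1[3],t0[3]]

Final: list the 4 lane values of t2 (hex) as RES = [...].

→ t0 |15|5d|17|6f|
→ t1 |6f|15|5d|17|
→ t2 |5d|17|17|6f|

RES = [ 0x5d  0x17  0x17  0x6f ]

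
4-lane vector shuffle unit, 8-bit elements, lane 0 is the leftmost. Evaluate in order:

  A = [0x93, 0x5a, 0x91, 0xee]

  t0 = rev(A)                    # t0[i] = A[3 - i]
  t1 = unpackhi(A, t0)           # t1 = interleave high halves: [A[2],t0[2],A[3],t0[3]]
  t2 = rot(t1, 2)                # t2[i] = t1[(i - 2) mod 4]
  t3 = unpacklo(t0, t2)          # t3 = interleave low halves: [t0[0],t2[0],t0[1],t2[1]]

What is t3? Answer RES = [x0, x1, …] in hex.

RES = [0xee, 0xee, 0x91, 0x93]

t0 = [0xee, 0x91, 0x5a, 0x93]
t1 = [0x91, 0x5a, 0xee, 0x93]
t2 = [0xee, 0x93, 0x91, 0x5a]
t3 = [0xee, 0xee, 0x91, 0x93]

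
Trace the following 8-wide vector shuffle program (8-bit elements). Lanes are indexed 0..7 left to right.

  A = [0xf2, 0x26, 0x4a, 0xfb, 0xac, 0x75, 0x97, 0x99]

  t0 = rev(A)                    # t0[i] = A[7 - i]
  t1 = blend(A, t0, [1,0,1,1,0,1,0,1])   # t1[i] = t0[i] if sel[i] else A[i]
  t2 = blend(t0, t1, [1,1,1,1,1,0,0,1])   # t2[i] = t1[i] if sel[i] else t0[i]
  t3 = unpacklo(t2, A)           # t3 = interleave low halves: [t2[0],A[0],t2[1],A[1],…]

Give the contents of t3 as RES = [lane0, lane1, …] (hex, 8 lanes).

RES = [0x99, 0xf2, 0x26, 0x26, 0x75, 0x4a, 0xac, 0xfb]

t0 = [0x99, 0x97, 0x75, 0xac, 0xfb, 0x4a, 0x26, 0xf2]
t1 = [0x99, 0x26, 0x75, 0xac, 0xac, 0x4a, 0x97, 0xf2]
t2 = [0x99, 0x26, 0x75, 0xac, 0xac, 0x4a, 0x26, 0xf2]
t3 = [0x99, 0xf2, 0x26, 0x26, 0x75, 0x4a, 0xac, 0xfb]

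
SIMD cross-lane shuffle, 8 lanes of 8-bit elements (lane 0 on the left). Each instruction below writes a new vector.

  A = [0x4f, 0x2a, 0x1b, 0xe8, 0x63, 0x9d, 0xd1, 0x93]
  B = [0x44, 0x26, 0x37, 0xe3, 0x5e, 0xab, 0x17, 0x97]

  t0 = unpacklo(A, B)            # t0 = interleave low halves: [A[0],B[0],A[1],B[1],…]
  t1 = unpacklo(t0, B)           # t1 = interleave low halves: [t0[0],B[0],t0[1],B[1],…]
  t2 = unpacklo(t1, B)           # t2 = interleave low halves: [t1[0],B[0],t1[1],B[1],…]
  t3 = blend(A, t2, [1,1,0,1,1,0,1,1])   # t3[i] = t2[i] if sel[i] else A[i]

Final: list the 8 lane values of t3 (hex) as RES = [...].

RES = [0x4f, 0x44, 0x1b, 0x26, 0x44, 0x9d, 0x26, 0xe3]

  t0: 4f 44 2a 26 1b 37 e8 e3
  t1: 4f 44 44 26 2a 37 26 e3
  t2: 4f 44 44 26 44 37 26 e3
  t3: 4f 44 1b 26 44 9d 26 e3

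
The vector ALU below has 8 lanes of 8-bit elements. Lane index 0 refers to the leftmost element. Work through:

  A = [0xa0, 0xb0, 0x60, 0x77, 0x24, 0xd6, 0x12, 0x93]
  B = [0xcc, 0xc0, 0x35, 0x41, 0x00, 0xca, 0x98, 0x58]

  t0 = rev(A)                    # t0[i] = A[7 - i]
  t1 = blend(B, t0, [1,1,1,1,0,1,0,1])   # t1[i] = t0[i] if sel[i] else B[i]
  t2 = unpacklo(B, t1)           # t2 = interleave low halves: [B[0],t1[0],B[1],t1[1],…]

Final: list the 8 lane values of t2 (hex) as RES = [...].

RES = [ 0xcc  0x93  0xc0  0x12  0x35  0xd6  0x41  0x24 ]

  t0: 93 12 d6 24 77 60 b0 a0
  t1: 93 12 d6 24 00 60 98 a0
  t2: cc 93 c0 12 35 d6 41 24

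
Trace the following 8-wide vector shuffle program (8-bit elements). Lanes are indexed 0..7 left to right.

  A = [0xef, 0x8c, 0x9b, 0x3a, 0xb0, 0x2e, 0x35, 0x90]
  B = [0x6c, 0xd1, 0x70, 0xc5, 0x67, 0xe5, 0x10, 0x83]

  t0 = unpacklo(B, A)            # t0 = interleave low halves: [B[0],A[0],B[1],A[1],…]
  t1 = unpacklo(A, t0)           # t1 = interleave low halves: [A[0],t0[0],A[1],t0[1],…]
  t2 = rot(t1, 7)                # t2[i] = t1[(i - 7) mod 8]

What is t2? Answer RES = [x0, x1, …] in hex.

RES = [ 0x6c  0x8c  0xef  0x9b  0xd1  0x3a  0x8c  0xef ]

  t0: 6c ef d1 8c 70 9b c5 3a
  t1: ef 6c 8c ef 9b d1 3a 8c
  t2: 6c 8c ef 9b d1 3a 8c ef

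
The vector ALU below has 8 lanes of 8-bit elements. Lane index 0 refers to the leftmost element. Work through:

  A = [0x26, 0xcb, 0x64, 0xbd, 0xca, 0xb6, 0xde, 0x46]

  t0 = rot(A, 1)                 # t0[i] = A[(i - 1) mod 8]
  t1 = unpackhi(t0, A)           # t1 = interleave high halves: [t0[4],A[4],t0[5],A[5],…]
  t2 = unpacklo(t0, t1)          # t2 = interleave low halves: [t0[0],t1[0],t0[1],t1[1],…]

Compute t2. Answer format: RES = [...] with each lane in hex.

RES = [0x46, 0xbd, 0x26, 0xca, 0xcb, 0xca, 0x64, 0xb6]

  t0: 46 26 cb 64 bd ca b6 de
  t1: bd ca ca b6 b6 de de 46
  t2: 46 bd 26 ca cb ca 64 b6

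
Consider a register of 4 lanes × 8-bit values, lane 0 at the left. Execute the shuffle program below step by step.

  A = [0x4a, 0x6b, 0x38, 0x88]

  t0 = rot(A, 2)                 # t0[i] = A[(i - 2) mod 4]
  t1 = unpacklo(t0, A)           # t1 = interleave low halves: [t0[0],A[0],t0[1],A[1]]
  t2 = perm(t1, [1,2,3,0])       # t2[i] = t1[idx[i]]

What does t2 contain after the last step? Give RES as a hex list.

  t0: 38 88 4a 6b
  t1: 38 4a 88 6b
  t2: 4a 88 6b 38

RES = [0x4a, 0x88, 0x6b, 0x38]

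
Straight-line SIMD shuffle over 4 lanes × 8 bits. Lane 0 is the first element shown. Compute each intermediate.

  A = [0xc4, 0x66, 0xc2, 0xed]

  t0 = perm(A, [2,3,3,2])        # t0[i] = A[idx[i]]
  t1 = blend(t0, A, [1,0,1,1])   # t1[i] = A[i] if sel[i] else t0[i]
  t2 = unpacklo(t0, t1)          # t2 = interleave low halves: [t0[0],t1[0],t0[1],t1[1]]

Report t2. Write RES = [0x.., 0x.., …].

RES = [ 0xc2  0xc4  0xed  0xed ]

→ t0 |c2|ed|ed|c2|
→ t1 |c4|ed|c2|ed|
→ t2 |c2|c4|ed|ed|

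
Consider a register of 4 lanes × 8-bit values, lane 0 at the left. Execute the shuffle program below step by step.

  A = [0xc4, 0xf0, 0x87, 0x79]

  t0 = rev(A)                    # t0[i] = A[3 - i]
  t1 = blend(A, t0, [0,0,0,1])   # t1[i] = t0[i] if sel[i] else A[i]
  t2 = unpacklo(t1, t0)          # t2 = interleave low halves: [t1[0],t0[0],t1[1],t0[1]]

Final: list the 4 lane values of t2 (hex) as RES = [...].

RES = [0xc4, 0x79, 0xf0, 0x87]

  t0: 79 87 f0 c4
  t1: c4 f0 87 c4
  t2: c4 79 f0 87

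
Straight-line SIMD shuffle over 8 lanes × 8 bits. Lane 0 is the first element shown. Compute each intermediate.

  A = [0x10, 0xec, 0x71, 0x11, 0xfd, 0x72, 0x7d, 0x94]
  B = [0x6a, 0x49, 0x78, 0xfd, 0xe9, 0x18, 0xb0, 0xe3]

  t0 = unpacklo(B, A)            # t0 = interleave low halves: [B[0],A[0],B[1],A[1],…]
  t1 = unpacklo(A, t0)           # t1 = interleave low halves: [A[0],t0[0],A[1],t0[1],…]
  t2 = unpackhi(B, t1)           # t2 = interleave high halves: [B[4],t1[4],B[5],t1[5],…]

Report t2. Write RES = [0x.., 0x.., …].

RES = [ 0xe9  0x71  0x18  0x49  0xb0  0x11  0xe3  0xec ]

t0 = [0x6a, 0x10, 0x49, 0xec, 0x78, 0x71, 0xfd, 0x11]
t1 = [0x10, 0x6a, 0xec, 0x10, 0x71, 0x49, 0x11, 0xec]
t2 = [0xe9, 0x71, 0x18, 0x49, 0xb0, 0x11, 0xe3, 0xec]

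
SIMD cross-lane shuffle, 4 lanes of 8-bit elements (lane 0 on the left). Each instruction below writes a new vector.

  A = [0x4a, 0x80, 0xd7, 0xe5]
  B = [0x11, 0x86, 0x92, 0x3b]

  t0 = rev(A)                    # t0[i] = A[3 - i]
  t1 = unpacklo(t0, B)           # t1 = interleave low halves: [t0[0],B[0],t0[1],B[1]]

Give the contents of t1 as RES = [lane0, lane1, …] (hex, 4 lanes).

t0 = [0xe5, 0xd7, 0x80, 0x4a]
t1 = [0xe5, 0x11, 0xd7, 0x86]

RES = [ 0xe5  0x11  0xd7  0x86 ]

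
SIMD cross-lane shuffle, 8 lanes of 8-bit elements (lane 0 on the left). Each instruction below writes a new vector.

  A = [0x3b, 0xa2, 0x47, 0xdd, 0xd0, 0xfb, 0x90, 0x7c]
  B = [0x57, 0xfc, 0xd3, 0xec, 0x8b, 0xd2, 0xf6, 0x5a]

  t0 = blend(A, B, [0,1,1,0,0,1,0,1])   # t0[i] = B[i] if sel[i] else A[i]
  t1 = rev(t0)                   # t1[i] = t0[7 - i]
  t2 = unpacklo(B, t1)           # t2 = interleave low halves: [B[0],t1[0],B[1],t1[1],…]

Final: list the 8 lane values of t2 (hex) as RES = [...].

RES = [ 0x57  0x5a  0xfc  0x90  0xd3  0xd2  0xec  0xd0 ]

  t0: 3b fc d3 dd d0 d2 90 5a
  t1: 5a 90 d2 d0 dd d3 fc 3b
  t2: 57 5a fc 90 d3 d2 ec d0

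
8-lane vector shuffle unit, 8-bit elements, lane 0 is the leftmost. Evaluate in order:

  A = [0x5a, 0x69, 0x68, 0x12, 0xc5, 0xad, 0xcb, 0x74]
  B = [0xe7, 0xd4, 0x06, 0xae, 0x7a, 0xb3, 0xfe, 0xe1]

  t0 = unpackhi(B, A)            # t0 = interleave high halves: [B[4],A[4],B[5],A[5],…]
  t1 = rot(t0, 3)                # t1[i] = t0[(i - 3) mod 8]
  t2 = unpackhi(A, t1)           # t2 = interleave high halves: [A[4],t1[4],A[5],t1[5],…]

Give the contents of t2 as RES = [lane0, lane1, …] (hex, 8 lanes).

RES = [0xc5, 0xc5, 0xad, 0xb3, 0xcb, 0xad, 0x74, 0xfe]

t0 = [0x7a, 0xc5, 0xb3, 0xad, 0xfe, 0xcb, 0xe1, 0x74]
t1 = [0xcb, 0xe1, 0x74, 0x7a, 0xc5, 0xb3, 0xad, 0xfe]
t2 = [0xc5, 0xc5, 0xad, 0xb3, 0xcb, 0xad, 0x74, 0xfe]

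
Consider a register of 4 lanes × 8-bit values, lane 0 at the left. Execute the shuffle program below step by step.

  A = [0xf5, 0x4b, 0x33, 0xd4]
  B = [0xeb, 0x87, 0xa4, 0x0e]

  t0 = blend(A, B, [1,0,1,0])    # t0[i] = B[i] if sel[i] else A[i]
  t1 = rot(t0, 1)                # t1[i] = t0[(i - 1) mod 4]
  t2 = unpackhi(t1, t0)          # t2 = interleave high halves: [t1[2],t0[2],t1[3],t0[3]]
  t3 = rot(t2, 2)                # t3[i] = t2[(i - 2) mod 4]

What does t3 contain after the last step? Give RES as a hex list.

RES = [0xa4, 0xd4, 0x4b, 0xa4]

t0 = [0xeb, 0x4b, 0xa4, 0xd4]
t1 = [0xd4, 0xeb, 0x4b, 0xa4]
t2 = [0x4b, 0xa4, 0xa4, 0xd4]
t3 = [0xa4, 0xd4, 0x4b, 0xa4]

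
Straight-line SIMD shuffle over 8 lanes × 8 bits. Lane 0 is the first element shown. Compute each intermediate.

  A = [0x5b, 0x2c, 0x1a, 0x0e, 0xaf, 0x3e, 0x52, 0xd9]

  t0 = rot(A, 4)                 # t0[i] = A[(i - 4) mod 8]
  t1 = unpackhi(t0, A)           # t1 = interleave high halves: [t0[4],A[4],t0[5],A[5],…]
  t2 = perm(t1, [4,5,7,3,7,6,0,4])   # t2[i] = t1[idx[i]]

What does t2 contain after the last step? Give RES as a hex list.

RES = [0x1a, 0x52, 0xd9, 0x3e, 0xd9, 0x0e, 0x5b, 0x1a]

→ t0 |af|3e|52|d9|5b|2c|1a|0e|
→ t1 |5b|af|2c|3e|1a|52|0e|d9|
→ t2 |1a|52|d9|3e|d9|0e|5b|1a|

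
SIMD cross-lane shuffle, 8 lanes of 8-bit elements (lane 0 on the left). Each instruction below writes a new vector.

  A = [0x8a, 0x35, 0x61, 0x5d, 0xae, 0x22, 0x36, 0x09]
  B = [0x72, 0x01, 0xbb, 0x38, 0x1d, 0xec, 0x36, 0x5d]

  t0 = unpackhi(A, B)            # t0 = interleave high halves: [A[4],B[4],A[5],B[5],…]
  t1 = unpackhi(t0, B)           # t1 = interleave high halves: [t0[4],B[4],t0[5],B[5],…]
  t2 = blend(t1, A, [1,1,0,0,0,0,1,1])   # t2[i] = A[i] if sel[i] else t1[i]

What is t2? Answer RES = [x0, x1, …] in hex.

RES = [ 0x8a  0x35  0x36  0xec  0x09  0x36  0x36  0x09 ]

t0 = [0xae, 0x1d, 0x22, 0xec, 0x36, 0x36, 0x09, 0x5d]
t1 = [0x36, 0x1d, 0x36, 0xec, 0x09, 0x36, 0x5d, 0x5d]
t2 = [0x8a, 0x35, 0x36, 0xec, 0x09, 0x36, 0x36, 0x09]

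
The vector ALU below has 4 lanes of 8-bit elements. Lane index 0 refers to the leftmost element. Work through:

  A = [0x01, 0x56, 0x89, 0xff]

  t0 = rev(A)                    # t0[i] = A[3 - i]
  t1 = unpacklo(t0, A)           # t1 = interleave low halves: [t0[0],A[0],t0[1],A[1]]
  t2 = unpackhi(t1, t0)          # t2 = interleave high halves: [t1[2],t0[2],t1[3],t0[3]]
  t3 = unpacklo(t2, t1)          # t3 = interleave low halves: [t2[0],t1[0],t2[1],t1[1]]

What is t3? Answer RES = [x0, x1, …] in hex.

RES = [ 0x89  0xff  0x56  0x01 ]

→ t0 |ff|89|56|01|
→ t1 |ff|01|89|56|
→ t2 |89|56|56|01|
→ t3 |89|ff|56|01|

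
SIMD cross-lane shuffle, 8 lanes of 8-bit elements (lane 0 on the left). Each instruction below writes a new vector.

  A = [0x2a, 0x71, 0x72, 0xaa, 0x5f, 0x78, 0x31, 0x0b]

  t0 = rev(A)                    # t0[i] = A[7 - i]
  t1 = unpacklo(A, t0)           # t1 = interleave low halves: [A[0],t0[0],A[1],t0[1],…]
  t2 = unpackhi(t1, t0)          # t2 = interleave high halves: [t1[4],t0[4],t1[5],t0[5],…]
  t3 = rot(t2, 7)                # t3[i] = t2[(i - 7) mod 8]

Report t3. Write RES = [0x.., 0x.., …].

→ t0 |0b|31|78|5f|aa|72|71|2a|
→ t1 |2a|0b|71|31|72|78|aa|5f|
→ t2 |72|aa|78|72|aa|71|5f|2a|
→ t3 |aa|78|72|aa|71|5f|2a|72|

RES = [0xaa, 0x78, 0x72, 0xaa, 0x71, 0x5f, 0x2a, 0x72]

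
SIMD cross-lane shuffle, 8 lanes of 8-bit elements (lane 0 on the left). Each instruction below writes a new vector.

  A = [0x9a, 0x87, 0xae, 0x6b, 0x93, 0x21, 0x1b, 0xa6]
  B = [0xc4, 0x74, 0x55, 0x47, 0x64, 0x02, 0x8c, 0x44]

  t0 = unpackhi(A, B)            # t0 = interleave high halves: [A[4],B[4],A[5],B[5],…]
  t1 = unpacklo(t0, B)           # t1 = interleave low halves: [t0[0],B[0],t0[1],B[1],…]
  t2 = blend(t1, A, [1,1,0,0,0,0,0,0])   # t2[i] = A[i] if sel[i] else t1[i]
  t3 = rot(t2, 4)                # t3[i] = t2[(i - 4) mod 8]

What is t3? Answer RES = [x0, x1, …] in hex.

RES = [ 0x21  0x55  0x02  0x47  0x9a  0x87  0x64  0x74 ]

  t0: 93 64 21 02 1b 8c a6 44
  t1: 93 c4 64 74 21 55 02 47
  t2: 9a 87 64 74 21 55 02 47
  t3: 21 55 02 47 9a 87 64 74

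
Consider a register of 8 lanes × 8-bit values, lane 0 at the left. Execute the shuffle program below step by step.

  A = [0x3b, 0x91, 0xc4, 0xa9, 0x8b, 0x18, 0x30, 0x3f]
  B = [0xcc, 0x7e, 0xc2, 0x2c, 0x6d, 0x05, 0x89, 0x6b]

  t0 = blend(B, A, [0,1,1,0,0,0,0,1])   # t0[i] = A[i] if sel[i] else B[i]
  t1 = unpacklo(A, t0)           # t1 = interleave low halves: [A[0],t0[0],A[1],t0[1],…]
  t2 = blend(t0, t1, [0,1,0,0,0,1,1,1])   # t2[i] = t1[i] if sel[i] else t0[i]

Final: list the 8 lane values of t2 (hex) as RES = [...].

RES = [ 0xcc  0xcc  0xc4  0x2c  0x6d  0xc4  0xa9  0x2c ]

→ t0 |cc|91|c4|2c|6d|05|89|3f|
→ t1 |3b|cc|91|91|c4|c4|a9|2c|
→ t2 |cc|cc|c4|2c|6d|c4|a9|2c|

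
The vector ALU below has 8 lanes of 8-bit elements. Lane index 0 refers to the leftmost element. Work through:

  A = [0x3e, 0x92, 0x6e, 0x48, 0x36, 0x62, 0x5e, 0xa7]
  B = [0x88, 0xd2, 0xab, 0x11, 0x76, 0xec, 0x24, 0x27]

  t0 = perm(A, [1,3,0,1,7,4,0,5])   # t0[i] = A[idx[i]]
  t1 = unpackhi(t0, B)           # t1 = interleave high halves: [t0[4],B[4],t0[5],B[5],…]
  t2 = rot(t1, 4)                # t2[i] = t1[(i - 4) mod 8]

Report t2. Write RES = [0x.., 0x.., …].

RES = [ 0x3e  0x24  0x62  0x27  0xa7  0x76  0x36  0xec ]

t0 = [0x92, 0x48, 0x3e, 0x92, 0xa7, 0x36, 0x3e, 0x62]
t1 = [0xa7, 0x76, 0x36, 0xec, 0x3e, 0x24, 0x62, 0x27]
t2 = [0x3e, 0x24, 0x62, 0x27, 0xa7, 0x76, 0x36, 0xec]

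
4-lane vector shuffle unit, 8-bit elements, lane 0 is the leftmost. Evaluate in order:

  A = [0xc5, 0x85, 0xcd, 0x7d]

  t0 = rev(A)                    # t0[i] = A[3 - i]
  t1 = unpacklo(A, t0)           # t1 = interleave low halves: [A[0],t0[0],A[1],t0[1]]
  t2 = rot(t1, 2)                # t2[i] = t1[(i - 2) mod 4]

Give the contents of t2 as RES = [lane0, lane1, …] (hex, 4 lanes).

RES = [ 0x85  0xcd  0xc5  0x7d ]

t0 = [0x7d, 0xcd, 0x85, 0xc5]
t1 = [0xc5, 0x7d, 0x85, 0xcd]
t2 = [0x85, 0xcd, 0xc5, 0x7d]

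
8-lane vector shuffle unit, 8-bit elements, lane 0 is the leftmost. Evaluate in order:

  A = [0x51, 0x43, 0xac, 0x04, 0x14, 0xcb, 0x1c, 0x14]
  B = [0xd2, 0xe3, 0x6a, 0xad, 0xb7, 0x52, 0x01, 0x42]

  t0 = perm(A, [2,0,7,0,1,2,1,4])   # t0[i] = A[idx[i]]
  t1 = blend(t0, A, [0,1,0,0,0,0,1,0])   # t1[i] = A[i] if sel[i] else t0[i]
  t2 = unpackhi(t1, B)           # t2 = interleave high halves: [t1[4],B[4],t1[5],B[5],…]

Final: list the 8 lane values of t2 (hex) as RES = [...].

RES = [0x43, 0xb7, 0xac, 0x52, 0x1c, 0x01, 0x14, 0x42]

t0 = [0xac, 0x51, 0x14, 0x51, 0x43, 0xac, 0x43, 0x14]
t1 = [0xac, 0x43, 0x14, 0x51, 0x43, 0xac, 0x1c, 0x14]
t2 = [0x43, 0xb7, 0xac, 0x52, 0x1c, 0x01, 0x14, 0x42]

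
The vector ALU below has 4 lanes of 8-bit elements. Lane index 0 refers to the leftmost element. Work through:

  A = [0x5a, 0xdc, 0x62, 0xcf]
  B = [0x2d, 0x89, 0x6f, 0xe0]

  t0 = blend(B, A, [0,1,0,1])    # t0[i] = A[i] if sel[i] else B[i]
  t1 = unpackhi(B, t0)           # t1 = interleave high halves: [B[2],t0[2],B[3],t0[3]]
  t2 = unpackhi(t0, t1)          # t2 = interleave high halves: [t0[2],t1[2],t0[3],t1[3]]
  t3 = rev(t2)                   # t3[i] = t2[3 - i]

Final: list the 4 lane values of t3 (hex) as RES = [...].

RES = [ 0xcf  0xcf  0xe0  0x6f ]

t0 = [0x2d, 0xdc, 0x6f, 0xcf]
t1 = [0x6f, 0x6f, 0xe0, 0xcf]
t2 = [0x6f, 0xe0, 0xcf, 0xcf]
t3 = [0xcf, 0xcf, 0xe0, 0x6f]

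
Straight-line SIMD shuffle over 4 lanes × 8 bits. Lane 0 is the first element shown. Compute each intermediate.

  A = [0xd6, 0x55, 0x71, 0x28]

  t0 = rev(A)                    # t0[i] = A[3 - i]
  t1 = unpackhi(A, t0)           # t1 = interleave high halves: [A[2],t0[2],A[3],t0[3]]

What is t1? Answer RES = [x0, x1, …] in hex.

→ t0 |28|71|55|d6|
→ t1 |71|55|28|d6|

RES = [ 0x71  0x55  0x28  0xd6 ]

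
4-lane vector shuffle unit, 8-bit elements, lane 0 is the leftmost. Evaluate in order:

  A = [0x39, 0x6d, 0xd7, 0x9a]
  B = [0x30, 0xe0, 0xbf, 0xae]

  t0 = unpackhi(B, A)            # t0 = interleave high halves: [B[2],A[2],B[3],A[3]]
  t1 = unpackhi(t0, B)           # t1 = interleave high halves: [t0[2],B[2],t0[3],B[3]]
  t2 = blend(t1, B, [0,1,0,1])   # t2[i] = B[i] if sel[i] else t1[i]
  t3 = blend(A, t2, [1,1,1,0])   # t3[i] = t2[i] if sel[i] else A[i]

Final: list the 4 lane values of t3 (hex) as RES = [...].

  t0: bf d7 ae 9a
  t1: ae bf 9a ae
  t2: ae e0 9a ae
  t3: ae e0 9a 9a

RES = [ 0xae  0xe0  0x9a  0x9a ]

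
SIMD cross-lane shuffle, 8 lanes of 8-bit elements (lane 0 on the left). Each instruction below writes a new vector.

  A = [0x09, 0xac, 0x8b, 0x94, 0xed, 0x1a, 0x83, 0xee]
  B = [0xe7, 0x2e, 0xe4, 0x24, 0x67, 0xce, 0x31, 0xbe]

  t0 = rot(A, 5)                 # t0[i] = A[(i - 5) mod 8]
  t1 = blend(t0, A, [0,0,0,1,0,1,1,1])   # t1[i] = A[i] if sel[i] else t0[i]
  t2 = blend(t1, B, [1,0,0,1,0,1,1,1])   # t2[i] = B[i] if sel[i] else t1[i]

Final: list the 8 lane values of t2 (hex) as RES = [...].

RES = [0xe7, 0xed, 0x1a, 0x24, 0xee, 0xce, 0x31, 0xbe]

t0 = [0x94, 0xed, 0x1a, 0x83, 0xee, 0x09, 0xac, 0x8b]
t1 = [0x94, 0xed, 0x1a, 0x94, 0xee, 0x1a, 0x83, 0xee]
t2 = [0xe7, 0xed, 0x1a, 0x24, 0xee, 0xce, 0x31, 0xbe]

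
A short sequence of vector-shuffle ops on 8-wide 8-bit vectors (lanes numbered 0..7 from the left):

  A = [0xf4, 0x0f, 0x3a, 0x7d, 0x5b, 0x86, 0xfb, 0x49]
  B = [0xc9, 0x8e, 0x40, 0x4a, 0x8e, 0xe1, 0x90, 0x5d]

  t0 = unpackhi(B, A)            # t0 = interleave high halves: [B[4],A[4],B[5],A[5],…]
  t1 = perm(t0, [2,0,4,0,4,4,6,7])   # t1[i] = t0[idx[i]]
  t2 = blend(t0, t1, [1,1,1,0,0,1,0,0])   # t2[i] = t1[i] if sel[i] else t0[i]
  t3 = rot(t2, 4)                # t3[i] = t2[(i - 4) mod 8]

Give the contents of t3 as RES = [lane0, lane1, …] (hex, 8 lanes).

t0 = [0x8e, 0x5b, 0xe1, 0x86, 0x90, 0xfb, 0x5d, 0x49]
t1 = [0xe1, 0x8e, 0x90, 0x8e, 0x90, 0x90, 0x5d, 0x49]
t2 = [0xe1, 0x8e, 0x90, 0x86, 0x90, 0x90, 0x5d, 0x49]
t3 = [0x90, 0x90, 0x5d, 0x49, 0xe1, 0x8e, 0x90, 0x86]

RES = [ 0x90  0x90  0x5d  0x49  0xe1  0x8e  0x90  0x86 ]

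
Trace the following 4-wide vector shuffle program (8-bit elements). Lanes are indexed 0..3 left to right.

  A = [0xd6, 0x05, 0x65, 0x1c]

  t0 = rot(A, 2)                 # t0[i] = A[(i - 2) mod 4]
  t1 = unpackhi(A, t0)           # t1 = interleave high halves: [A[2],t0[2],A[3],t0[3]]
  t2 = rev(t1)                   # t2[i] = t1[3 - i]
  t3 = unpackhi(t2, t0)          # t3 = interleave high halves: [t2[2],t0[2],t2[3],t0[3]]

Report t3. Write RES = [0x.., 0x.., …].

  t0: 65 1c d6 05
  t1: 65 d6 1c 05
  t2: 05 1c d6 65
  t3: d6 d6 65 05

RES = [ 0xd6  0xd6  0x65  0x05 ]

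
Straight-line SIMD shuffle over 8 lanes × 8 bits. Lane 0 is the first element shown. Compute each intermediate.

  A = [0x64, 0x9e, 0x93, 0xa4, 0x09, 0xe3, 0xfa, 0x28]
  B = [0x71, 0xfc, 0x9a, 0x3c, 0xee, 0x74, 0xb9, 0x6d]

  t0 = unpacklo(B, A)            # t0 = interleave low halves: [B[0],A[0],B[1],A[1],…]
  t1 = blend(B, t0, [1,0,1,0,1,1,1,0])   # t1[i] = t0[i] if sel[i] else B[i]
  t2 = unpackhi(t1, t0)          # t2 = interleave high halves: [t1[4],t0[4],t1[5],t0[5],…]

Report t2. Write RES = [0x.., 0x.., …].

→ t0 |71|64|fc|9e|9a|93|3c|a4|
→ t1 |71|fc|fc|3c|9a|93|3c|6d|
→ t2 |9a|9a|93|93|3c|3c|6d|a4|

RES = [ 0x9a  0x9a  0x93  0x93  0x3c  0x3c  0x6d  0xa4 ]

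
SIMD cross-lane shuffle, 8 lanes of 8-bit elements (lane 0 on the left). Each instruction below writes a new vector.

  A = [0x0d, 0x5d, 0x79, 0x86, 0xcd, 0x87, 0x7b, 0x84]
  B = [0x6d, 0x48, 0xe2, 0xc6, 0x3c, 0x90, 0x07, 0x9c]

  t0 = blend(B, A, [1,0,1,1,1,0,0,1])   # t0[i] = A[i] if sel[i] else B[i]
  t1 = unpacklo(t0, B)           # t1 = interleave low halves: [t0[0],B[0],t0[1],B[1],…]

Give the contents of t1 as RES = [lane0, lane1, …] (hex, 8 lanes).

RES = [0x0d, 0x6d, 0x48, 0x48, 0x79, 0xe2, 0x86, 0xc6]

t0 = [0x0d, 0x48, 0x79, 0x86, 0xcd, 0x90, 0x07, 0x84]
t1 = [0x0d, 0x6d, 0x48, 0x48, 0x79, 0xe2, 0x86, 0xc6]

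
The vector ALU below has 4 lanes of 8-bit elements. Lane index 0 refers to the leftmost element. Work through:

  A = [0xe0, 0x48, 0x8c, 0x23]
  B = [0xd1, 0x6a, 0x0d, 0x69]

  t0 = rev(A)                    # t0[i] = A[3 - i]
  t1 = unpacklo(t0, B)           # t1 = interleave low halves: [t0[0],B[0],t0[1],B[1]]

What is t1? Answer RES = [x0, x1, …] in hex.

  t0: 23 8c 48 e0
  t1: 23 d1 8c 6a

RES = [0x23, 0xd1, 0x8c, 0x6a]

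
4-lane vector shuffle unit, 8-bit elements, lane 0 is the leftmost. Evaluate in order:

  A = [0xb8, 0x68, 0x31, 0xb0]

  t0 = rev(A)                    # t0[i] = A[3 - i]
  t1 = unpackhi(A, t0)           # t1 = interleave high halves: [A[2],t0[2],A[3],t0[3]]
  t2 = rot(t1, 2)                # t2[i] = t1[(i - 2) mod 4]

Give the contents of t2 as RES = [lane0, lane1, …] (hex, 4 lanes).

t0 = [0xb0, 0x31, 0x68, 0xb8]
t1 = [0x31, 0x68, 0xb0, 0xb8]
t2 = [0xb0, 0xb8, 0x31, 0x68]

RES = [0xb0, 0xb8, 0x31, 0x68]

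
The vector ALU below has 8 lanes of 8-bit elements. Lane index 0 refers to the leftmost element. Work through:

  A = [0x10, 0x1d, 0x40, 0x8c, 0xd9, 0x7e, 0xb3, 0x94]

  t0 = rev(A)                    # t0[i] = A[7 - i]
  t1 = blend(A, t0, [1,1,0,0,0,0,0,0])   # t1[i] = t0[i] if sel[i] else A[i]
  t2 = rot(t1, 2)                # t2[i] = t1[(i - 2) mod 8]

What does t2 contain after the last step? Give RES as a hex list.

t0 = [0x94, 0xb3, 0x7e, 0xd9, 0x8c, 0x40, 0x1d, 0x10]
t1 = [0x94, 0xb3, 0x40, 0x8c, 0xd9, 0x7e, 0xb3, 0x94]
t2 = [0xb3, 0x94, 0x94, 0xb3, 0x40, 0x8c, 0xd9, 0x7e]

RES = [ 0xb3  0x94  0x94  0xb3  0x40  0x8c  0xd9  0x7e ]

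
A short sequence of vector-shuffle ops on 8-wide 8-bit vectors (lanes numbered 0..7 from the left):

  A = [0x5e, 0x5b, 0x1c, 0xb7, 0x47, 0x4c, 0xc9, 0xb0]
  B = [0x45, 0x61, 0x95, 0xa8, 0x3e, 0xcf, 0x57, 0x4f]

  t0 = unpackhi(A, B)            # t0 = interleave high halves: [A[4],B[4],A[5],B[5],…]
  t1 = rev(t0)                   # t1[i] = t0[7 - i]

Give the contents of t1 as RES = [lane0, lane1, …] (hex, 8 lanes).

RES = [ 0x4f  0xb0  0x57  0xc9  0xcf  0x4c  0x3e  0x47 ]

→ t0 |47|3e|4c|cf|c9|57|b0|4f|
→ t1 |4f|b0|57|c9|cf|4c|3e|47|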